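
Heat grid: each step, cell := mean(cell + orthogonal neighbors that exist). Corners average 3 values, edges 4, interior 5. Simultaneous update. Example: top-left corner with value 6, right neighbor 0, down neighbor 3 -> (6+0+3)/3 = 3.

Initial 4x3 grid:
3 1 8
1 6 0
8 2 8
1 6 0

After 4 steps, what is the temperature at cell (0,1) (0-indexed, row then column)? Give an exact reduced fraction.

Step 1: cell (0,1) = 9/2
Step 2: cell (0,1) = 67/24
Step 3: cell (0,1) = 1093/288
Step 4: cell (0,1) = 293683/86400
Full grid after step 4:
  9253/2592 293683/86400 3295/864
  74017/21600 139907/36000 26089/7200
  9493/2400 261709/72000 87037/21600
  3589/960 695471/172800 96703/25920

Answer: 293683/86400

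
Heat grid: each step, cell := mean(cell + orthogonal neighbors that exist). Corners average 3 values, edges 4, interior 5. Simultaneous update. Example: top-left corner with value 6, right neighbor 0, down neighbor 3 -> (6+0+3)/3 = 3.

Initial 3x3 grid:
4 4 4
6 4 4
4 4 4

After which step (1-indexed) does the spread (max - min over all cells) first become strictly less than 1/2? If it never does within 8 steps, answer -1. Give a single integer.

Step 1: max=14/3, min=4, spread=2/3
Step 2: max=547/120, min=4, spread=67/120
Step 3: max=4757/1080, min=407/100, spread=1807/5400
  -> spread < 1/2 first at step 3
Step 4: max=1885963/432000, min=11161/2700, spread=33401/144000
Step 5: max=16781933/3888000, min=1123391/270000, spread=3025513/19440000
Step 6: max=6685726867/1555200000, min=60355949/14400000, spread=53531/497664
Step 7: max=399280925849/93312000000, min=16343116051/3888000000, spread=450953/5971968
Step 8: max=23903783560603/5598720000000, min=1967248610519/466560000000, spread=3799043/71663616

Answer: 3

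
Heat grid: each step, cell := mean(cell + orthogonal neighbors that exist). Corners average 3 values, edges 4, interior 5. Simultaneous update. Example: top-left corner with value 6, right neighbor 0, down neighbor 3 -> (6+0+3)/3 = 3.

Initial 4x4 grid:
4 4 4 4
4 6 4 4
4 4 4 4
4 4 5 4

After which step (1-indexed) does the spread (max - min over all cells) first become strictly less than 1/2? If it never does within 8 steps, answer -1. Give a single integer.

Step 1: max=9/2, min=4, spread=1/2
Step 2: max=111/25, min=4, spread=11/25
  -> spread < 1/2 first at step 2
Step 3: max=5167/1200, min=493/120, spread=79/400
Step 4: max=23171/5400, min=2971/720, spread=1777/10800
Step 5: max=4608391/1080000, min=149863/36000, spread=112501/1080000
Step 6: max=10359379/2430000, min=13523953/3240000, spread=865657/9720000
Step 7: max=619913237/145800000, min=407058301/97200000, spread=18651571/291600000
Step 8: max=2321906527/546750000, min=815345611/194400000, spread=459951937/8748000000

Answer: 2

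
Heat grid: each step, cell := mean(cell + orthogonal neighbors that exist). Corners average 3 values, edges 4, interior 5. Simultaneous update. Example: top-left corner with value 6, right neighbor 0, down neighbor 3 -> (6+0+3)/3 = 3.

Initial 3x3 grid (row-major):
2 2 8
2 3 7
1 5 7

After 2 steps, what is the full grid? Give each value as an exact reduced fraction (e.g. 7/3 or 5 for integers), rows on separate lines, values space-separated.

Answer: 31/12 913/240 47/9
157/60 99/25 441/80
26/9 21/5 199/36

Derivation:
After step 1:
  2 15/4 17/3
  2 19/5 25/4
  8/3 4 19/3
After step 2:
  31/12 913/240 47/9
  157/60 99/25 441/80
  26/9 21/5 199/36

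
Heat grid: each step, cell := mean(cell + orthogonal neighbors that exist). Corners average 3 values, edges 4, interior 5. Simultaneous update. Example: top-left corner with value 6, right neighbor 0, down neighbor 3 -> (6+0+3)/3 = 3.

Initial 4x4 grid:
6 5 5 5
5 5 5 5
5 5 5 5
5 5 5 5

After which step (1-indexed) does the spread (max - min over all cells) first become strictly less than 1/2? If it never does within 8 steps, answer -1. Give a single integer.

Answer: 1

Derivation:
Step 1: max=16/3, min=5, spread=1/3
  -> spread < 1/2 first at step 1
Step 2: max=95/18, min=5, spread=5/18
Step 3: max=1121/216, min=5, spread=41/216
Step 4: max=33443/6480, min=5, spread=1043/6480
Step 5: max=997553/194400, min=5, spread=25553/194400
Step 6: max=29831459/5832000, min=90079/18000, spread=645863/5832000
Step 7: max=892441691/174960000, min=600971/120000, spread=16225973/174960000
Step 8: max=26721477983/5248800000, min=270701/54000, spread=409340783/5248800000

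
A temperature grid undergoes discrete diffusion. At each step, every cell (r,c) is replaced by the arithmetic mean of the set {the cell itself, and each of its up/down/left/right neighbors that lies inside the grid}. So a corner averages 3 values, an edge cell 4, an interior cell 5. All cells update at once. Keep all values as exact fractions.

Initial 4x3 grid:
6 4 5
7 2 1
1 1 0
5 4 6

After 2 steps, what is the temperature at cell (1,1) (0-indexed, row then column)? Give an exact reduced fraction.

Answer: 297/100

Derivation:
Step 1: cell (1,1) = 3
Step 2: cell (1,1) = 297/100
Full grid after step 2:
  167/36 65/16 115/36
  97/24 297/100 31/12
  373/120 141/50 67/30
  65/18 46/15 28/9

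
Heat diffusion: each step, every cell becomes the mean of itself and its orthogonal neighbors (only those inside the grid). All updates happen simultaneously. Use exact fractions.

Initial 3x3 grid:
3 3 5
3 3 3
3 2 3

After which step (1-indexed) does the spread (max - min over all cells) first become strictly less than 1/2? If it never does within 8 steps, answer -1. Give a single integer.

Step 1: max=11/3, min=8/3, spread=1
Step 2: max=32/9, min=653/240, spread=601/720
Step 3: max=448/135, min=6043/2160, spread=25/48
Step 4: max=105689/32400, min=375281/129600, spread=211/576
  -> spread < 1/2 first at step 4
Step 5: max=3096929/972000, min=22776307/7776000, spread=1777/6912
Step 6: max=367887851/116640000, min=1387339529/466560000, spread=14971/82944
Step 7: max=1366025167/437400000, min=83878457563/27993600000, spread=126121/995328
Step 8: max=1304095403309/419904000000, min=5066967691361/1679616000000, spread=1062499/11943936

Answer: 4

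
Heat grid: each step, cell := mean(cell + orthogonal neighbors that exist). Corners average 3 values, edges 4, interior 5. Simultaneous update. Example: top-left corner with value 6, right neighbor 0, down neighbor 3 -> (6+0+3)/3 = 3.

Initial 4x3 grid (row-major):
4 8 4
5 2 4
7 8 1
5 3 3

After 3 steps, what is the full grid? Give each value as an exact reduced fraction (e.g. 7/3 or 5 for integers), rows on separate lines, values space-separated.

After step 1:
  17/3 9/2 16/3
  9/2 27/5 11/4
  25/4 21/5 4
  5 19/4 7/3
After step 2:
  44/9 209/40 151/36
  1309/240 427/100 1049/240
  399/80 123/25 797/240
  16/3 977/240 133/36
After step 3:
  11209/2160 11147/2400 9929/2160
  35281/7200 606/125 29081/7200
  4139/800 25883/6000 29351/7200
  1727/360 64867/14400 3991/1080

Answer: 11209/2160 11147/2400 9929/2160
35281/7200 606/125 29081/7200
4139/800 25883/6000 29351/7200
1727/360 64867/14400 3991/1080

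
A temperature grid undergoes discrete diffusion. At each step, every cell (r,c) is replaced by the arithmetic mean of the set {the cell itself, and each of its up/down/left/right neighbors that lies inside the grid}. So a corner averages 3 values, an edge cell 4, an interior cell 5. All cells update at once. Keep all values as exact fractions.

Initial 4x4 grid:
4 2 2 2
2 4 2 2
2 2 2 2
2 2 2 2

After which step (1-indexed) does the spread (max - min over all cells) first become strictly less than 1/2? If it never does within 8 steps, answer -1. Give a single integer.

Answer: 5

Derivation:
Step 1: max=3, min=2, spread=1
Step 2: max=26/9, min=2, spread=8/9
Step 3: max=713/270, min=2, spread=173/270
Step 4: max=5291/2025, min=613/300, spread=4613/8100
Step 5: max=306193/121500, min=18469/9000, spread=113723/243000
  -> spread < 1/2 first at step 5
Step 6: max=9040069/3645000, min=112523/54000, spread=2889533/7290000
Step 7: max=133018937/54675000, min=3403283/1620000, spread=72632543/218700000
Step 8: max=7882694257/3280500000, min=515997343/243000000, spread=1833460253/6561000000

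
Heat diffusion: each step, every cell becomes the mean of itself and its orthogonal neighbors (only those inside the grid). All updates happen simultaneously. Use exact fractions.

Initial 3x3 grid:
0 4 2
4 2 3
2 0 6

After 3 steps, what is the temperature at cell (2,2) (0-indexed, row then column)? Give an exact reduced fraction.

Step 1: cell (2,2) = 3
Step 2: cell (2,2) = 35/12
Step 3: cell (2,2) = 2017/720
Full grid after step 3:
  1279/540 563/225 1987/720
  4129/1800 15409/6000 13319/4800
  841/360 6047/2400 2017/720

Answer: 2017/720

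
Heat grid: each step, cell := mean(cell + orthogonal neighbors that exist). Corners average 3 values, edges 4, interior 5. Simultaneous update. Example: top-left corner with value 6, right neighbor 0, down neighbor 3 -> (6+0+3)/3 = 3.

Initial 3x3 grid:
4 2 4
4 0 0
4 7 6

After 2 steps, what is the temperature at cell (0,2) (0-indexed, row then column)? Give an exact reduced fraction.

Answer: 7/3

Derivation:
Step 1: cell (0,2) = 2
Step 2: cell (0,2) = 7/3
Full grid after step 2:
  53/18 313/120 7/3
  209/60 297/100 343/120
  49/12 971/240 133/36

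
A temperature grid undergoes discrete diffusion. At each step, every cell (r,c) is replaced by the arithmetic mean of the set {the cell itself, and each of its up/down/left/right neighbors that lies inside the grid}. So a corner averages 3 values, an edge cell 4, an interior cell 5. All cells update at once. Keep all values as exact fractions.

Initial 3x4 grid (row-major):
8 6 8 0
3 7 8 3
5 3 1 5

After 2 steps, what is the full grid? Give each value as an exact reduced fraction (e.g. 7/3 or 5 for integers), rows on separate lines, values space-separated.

Answer: 56/9 1429/240 1309/240 79/18
1229/240 139/25 491/100 241/60
161/36 1039/240 333/80 15/4

Derivation:
After step 1:
  17/3 29/4 11/2 11/3
  23/4 27/5 27/5 4
  11/3 4 17/4 3
After step 2:
  56/9 1429/240 1309/240 79/18
  1229/240 139/25 491/100 241/60
  161/36 1039/240 333/80 15/4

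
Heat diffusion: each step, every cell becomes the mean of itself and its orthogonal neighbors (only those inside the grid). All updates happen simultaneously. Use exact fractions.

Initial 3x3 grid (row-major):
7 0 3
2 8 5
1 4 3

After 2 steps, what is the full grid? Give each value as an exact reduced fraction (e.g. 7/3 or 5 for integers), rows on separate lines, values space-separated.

Answer: 4 419/120 143/36
409/120 431/100 913/240
65/18 53/15 17/4

Derivation:
After step 1:
  3 9/2 8/3
  9/2 19/5 19/4
  7/3 4 4
After step 2:
  4 419/120 143/36
  409/120 431/100 913/240
  65/18 53/15 17/4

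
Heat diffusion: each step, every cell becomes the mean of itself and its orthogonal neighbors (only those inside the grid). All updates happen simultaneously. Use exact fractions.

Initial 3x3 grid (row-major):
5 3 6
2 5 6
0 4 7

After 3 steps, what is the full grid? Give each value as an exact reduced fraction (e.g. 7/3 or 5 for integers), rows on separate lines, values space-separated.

After step 1:
  10/3 19/4 5
  3 4 6
  2 4 17/3
After step 2:
  133/36 205/48 21/4
  37/12 87/20 31/6
  3 47/12 47/9
After step 3:
  1591/432 12647/2880 235/48
  2543/720 1663/400 1799/360
  10/3 371/90 515/108

Answer: 1591/432 12647/2880 235/48
2543/720 1663/400 1799/360
10/3 371/90 515/108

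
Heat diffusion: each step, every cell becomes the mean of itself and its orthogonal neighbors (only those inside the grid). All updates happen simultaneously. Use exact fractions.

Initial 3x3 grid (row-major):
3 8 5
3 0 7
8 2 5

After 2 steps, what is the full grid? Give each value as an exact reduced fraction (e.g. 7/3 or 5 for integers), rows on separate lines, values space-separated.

After step 1:
  14/3 4 20/3
  7/2 4 17/4
  13/3 15/4 14/3
After step 2:
  73/18 29/6 179/36
  33/8 39/10 235/48
  139/36 67/16 38/9

Answer: 73/18 29/6 179/36
33/8 39/10 235/48
139/36 67/16 38/9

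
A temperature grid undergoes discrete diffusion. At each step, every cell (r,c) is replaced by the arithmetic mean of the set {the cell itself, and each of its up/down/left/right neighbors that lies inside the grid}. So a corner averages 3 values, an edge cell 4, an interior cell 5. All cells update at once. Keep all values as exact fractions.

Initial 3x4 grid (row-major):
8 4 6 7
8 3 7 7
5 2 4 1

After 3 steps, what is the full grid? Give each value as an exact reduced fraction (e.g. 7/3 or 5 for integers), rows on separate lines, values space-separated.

After step 1:
  20/3 21/4 6 20/3
  6 24/5 27/5 11/2
  5 7/2 7/2 4
After step 2:
  215/36 1363/240 1399/240 109/18
  337/60 499/100 126/25 647/120
  29/6 21/5 41/10 13/3
After step 3:
  12433/2160 40447/7200 40687/7200 12439/2160
  19271/3600 30631/6000 30421/6000 37477/7200
  293/60 5437/1200 2651/600 553/120

Answer: 12433/2160 40447/7200 40687/7200 12439/2160
19271/3600 30631/6000 30421/6000 37477/7200
293/60 5437/1200 2651/600 553/120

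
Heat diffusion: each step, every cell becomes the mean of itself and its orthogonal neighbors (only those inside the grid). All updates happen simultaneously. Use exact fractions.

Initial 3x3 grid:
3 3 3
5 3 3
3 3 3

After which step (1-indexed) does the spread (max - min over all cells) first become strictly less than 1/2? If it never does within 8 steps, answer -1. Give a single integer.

Step 1: max=11/3, min=3, spread=2/3
Step 2: max=427/120, min=3, spread=67/120
Step 3: max=3677/1080, min=307/100, spread=1807/5400
  -> spread < 1/2 first at step 3
Step 4: max=1453963/432000, min=8461/2700, spread=33401/144000
Step 5: max=12893933/3888000, min=853391/270000, spread=3025513/19440000
Step 6: max=5130526867/1555200000, min=45955949/14400000, spread=53531/497664
Step 7: max=305968925849/93312000000, min=12455116051/3888000000, spread=450953/5971968
Step 8: max=18305063560603/5598720000000, min=1500688610519/466560000000, spread=3799043/71663616

Answer: 3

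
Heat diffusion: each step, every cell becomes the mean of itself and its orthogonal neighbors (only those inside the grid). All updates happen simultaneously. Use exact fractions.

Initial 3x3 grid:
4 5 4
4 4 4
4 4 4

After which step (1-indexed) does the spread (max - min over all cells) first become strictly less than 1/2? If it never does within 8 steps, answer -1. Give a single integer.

Answer: 1

Derivation:
Step 1: max=13/3, min=4, spread=1/3
  -> spread < 1/2 first at step 1
Step 2: max=1027/240, min=4, spread=67/240
Step 3: max=9077/2160, min=807/200, spread=1807/10800
Step 4: max=3613963/864000, min=21961/5400, spread=33401/288000
Step 5: max=32333933/7776000, min=2203391/540000, spread=3025513/38880000
Step 6: max=12906526867/3110400000, min=117955949/28800000, spread=53531/995328
Step 7: max=772528925849/186624000000, min=31895116051/7776000000, spread=450953/11943936
Step 8: max=46298663560603/11197440000000, min=3833488610519/933120000000, spread=3799043/143327232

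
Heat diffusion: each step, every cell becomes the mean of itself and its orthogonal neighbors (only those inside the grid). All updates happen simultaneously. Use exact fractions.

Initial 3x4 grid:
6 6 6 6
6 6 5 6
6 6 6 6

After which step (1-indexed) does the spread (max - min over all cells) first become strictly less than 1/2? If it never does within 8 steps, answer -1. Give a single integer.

Answer: 1

Derivation:
Step 1: max=6, min=23/4, spread=1/4
  -> spread < 1/2 first at step 1
Step 2: max=6, min=577/100, spread=23/100
Step 3: max=2387/400, min=27989/4800, spread=131/960
Step 4: max=42809/7200, min=252649/43200, spread=841/8640
Step 5: max=8546627/1440000, min=101137949/17280000, spread=56863/691200
Step 6: max=76770457/12960000, min=911585659/155520000, spread=386393/6220800
Step 7: max=30683641187/5184000000, min=364854276869/62208000000, spread=26795339/497664000
Step 8: max=1839153850333/311040000000, min=21911064285871/3732480000000, spread=254051069/5971968000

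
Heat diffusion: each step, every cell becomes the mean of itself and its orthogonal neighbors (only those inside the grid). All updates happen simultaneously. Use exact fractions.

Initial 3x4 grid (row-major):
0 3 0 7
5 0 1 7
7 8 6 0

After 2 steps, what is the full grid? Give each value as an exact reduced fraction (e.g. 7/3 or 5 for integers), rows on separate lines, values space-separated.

After step 1:
  8/3 3/4 11/4 14/3
  3 17/5 14/5 15/4
  20/3 21/4 15/4 13/3
After step 2:
  77/36 287/120 329/120 67/18
  59/15 76/25 329/100 311/80
  179/36 143/30 121/30 71/18

Answer: 77/36 287/120 329/120 67/18
59/15 76/25 329/100 311/80
179/36 143/30 121/30 71/18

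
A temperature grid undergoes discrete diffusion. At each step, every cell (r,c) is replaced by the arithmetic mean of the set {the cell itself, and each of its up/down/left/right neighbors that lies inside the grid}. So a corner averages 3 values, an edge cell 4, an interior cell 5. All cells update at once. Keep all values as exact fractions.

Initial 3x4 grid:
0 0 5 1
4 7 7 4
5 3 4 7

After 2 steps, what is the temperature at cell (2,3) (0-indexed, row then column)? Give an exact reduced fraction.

Answer: 5

Derivation:
Step 1: cell (2,3) = 5
Step 2: cell (2,3) = 5
Full grid after step 2:
  25/9 707/240 899/240 34/9
  203/60 427/100 457/100 1109/240
  17/4 91/20 51/10 5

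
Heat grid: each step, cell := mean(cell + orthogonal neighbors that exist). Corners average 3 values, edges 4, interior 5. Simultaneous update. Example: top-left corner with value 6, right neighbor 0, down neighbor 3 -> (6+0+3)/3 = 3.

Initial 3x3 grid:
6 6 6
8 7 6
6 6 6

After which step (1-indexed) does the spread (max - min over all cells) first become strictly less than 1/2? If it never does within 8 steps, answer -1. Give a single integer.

Step 1: max=27/4, min=6, spread=3/4
Step 2: max=1601/240, min=37/6, spread=121/240
Step 3: max=94327/14400, min=29959/4800, spread=89/288
  -> spread < 1/2 first at step 3
Step 4: max=5623169/864000, min=1811473/288000, spread=755/3456
Step 5: max=335387143/51840000, min=36382877/5760000, spread=6353/41472
Step 6: max=20057443121/3110400000, min=6574291457/1036800000, spread=53531/497664
Step 7: max=1200257814487/186624000000, min=395388511079/62208000000, spread=450953/5971968
Step 8: max=71894243147489/11197440000000, min=2640764543657/414720000000, spread=3799043/71663616

Answer: 3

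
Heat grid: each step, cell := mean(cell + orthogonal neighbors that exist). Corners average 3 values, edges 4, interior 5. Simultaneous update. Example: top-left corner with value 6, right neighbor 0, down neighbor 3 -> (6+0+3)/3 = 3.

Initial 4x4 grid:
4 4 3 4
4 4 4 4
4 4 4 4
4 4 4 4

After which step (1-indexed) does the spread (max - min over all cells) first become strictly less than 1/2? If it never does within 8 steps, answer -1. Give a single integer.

Step 1: max=4, min=11/3, spread=1/3
  -> spread < 1/2 first at step 1
Step 2: max=4, min=449/120, spread=31/120
Step 3: max=4, min=4109/1080, spread=211/1080
Step 4: max=4, min=415157/108000, spread=16843/108000
Step 5: max=35921/9000, min=3749357/972000, spread=130111/972000
Step 6: max=2152841/540000, min=112997633/29160000, spread=3255781/29160000
Step 7: max=2148893/540000, min=3398846309/874800000, spread=82360351/874800000
Step 8: max=386293559/97200000, min=102224683109/26244000000, spread=2074577821/26244000000

Answer: 1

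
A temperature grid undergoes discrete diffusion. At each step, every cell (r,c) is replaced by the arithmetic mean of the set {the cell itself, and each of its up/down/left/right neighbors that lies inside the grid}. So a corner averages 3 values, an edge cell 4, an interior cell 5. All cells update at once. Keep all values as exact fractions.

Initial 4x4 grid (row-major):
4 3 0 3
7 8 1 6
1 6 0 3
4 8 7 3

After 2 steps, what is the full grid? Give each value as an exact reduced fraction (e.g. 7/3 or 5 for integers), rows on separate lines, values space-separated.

After step 1:
  14/3 15/4 7/4 3
  5 5 3 13/4
  9/2 23/5 17/5 3
  13/3 25/4 9/2 13/3
After step 2:
  161/36 91/24 23/8 8/3
  115/24 427/100 82/25 49/16
  553/120 19/4 37/10 839/240
  181/36 1181/240 1109/240 71/18

Answer: 161/36 91/24 23/8 8/3
115/24 427/100 82/25 49/16
553/120 19/4 37/10 839/240
181/36 1181/240 1109/240 71/18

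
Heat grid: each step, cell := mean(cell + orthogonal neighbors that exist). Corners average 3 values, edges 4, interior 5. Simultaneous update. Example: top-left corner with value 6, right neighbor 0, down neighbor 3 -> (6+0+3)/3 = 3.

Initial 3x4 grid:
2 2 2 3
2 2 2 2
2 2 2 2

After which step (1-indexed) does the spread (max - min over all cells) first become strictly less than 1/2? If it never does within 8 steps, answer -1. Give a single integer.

Step 1: max=7/3, min=2, spread=1/3
  -> spread < 1/2 first at step 1
Step 2: max=41/18, min=2, spread=5/18
Step 3: max=473/216, min=2, spread=41/216
Step 4: max=56057/25920, min=2, spread=4217/25920
Step 5: max=3319549/1555200, min=14479/7200, spread=38417/311040
Step 6: max=197824211/93312000, min=290597/144000, spread=1903471/18662400
Step 7: max=11798429089/5598720000, min=8755759/4320000, spread=18038617/223948800
Step 8: max=705114582851/335923200000, min=790526759/388800000, spread=883978523/13436928000

Answer: 1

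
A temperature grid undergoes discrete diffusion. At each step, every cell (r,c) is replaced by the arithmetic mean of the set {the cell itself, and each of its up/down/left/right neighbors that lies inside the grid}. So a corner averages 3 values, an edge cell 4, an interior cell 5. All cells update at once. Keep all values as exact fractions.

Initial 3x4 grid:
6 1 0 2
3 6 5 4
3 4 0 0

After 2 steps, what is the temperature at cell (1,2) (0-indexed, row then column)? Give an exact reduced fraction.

Step 1: cell (1,2) = 3
Step 2: cell (1,2) = 69/25
Full grid after step 2:
  133/36 743/240 41/16 9/4
  449/120 89/25 69/25 109/48
  133/36 379/120 59/24 19/9

Answer: 69/25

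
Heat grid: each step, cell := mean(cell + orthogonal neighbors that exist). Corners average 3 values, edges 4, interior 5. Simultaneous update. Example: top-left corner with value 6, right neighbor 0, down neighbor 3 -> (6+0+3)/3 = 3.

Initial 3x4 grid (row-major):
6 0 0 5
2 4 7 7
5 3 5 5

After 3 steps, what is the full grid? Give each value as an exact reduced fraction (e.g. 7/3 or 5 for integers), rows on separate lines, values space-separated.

After step 1:
  8/3 5/2 3 4
  17/4 16/5 23/5 6
  10/3 17/4 5 17/3
After step 2:
  113/36 341/120 141/40 13/3
  269/80 94/25 109/25 76/15
  71/18 947/240 1171/240 50/9
After step 3:
  6727/2160 11939/3600 753/200 517/120
  17047/4800 1827/500 25909/6000 2173/450
  4051/1080 29753/7200 33733/7200 11161/2160

Answer: 6727/2160 11939/3600 753/200 517/120
17047/4800 1827/500 25909/6000 2173/450
4051/1080 29753/7200 33733/7200 11161/2160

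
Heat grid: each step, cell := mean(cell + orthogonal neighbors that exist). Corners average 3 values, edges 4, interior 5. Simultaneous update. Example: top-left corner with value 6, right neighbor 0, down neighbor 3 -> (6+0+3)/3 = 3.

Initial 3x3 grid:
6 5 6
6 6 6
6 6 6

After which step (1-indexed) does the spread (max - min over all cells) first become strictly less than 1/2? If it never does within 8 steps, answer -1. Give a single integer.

Step 1: max=6, min=17/3, spread=1/3
  -> spread < 1/2 first at step 1
Step 2: max=6, min=1373/240, spread=67/240
Step 3: max=1193/200, min=12523/2160, spread=1807/10800
Step 4: max=32039/5400, min=5026037/864000, spread=33401/288000
Step 5: max=3196609/540000, min=45426067/7776000, spread=3025513/38880000
Step 6: max=170044051/28800000, min=18197473133/3110400000, spread=53531/995328
Step 7: max=45864883949/7776000000, min=1093711074151/186624000000, spread=450953/11943936
Step 8: max=5497711389481/933120000000, min=65675736439397/11197440000000, spread=3799043/143327232

Answer: 1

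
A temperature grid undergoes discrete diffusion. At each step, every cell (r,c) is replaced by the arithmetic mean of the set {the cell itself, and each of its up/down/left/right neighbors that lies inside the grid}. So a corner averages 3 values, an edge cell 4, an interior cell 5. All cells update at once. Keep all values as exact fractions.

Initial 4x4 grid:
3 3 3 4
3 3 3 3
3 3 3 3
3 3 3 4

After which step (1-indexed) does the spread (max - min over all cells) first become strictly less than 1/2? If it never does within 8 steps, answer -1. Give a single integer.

Step 1: max=10/3, min=3, spread=1/3
  -> spread < 1/2 first at step 1
Step 2: max=59/18, min=3, spread=5/18
Step 3: max=1387/432, min=3, spread=91/432
Step 4: max=41281/12960, min=226/75, spread=11141/64800
Step 5: max=410329/129600, min=108869/36000, spread=92003/648000
Step 6: max=61314857/19440000, min=136567/45000, spread=2317913/19440000
Step 7: max=1833758273/583200000, min=31559/10368, spread=58564523/583200000
Step 8: max=54869526581/17496000000, min=1483138993/486000000, spread=1476522833/17496000000

Answer: 1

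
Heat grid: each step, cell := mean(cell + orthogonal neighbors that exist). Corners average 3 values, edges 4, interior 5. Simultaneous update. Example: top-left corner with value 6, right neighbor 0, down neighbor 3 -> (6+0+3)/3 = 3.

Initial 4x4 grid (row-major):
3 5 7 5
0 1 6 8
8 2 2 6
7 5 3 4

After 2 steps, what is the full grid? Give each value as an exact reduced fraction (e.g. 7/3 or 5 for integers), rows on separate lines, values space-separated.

After step 1:
  8/3 4 23/4 20/3
  3 14/5 24/5 25/4
  17/4 18/5 19/5 5
  20/3 17/4 7/2 13/3
After step 2:
  29/9 913/240 1273/240 56/9
  763/240 91/25 117/25 1363/240
  1051/240 187/50 207/50 1163/240
  91/18 1081/240 953/240 77/18

Answer: 29/9 913/240 1273/240 56/9
763/240 91/25 117/25 1363/240
1051/240 187/50 207/50 1163/240
91/18 1081/240 953/240 77/18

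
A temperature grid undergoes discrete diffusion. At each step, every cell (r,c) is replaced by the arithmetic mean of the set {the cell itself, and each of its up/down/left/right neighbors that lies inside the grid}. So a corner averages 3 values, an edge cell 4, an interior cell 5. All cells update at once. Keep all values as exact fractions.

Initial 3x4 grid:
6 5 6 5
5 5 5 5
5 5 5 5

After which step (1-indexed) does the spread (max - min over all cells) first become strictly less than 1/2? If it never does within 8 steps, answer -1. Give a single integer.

Answer: 2

Derivation:
Step 1: max=11/2, min=5, spread=1/2
Step 2: max=193/36, min=5, spread=13/36
  -> spread < 1/2 first at step 2
Step 3: max=38057/7200, min=1007/200, spread=361/1440
Step 4: max=679969/129600, min=27361/5400, spread=4661/25920
Step 5: max=33798863/6480000, min=10996621/2160000, spread=809/6480
Step 6: max=2426890399/466560000, min=99235301/19440000, spread=1809727/18662400
Step 7: max=145212447941/27993600000, min=746200573/145800000, spread=77677517/1119744000
Step 8: max=8699978394319/1679616000000, min=59779066451/11664000000, spread=734342603/13436928000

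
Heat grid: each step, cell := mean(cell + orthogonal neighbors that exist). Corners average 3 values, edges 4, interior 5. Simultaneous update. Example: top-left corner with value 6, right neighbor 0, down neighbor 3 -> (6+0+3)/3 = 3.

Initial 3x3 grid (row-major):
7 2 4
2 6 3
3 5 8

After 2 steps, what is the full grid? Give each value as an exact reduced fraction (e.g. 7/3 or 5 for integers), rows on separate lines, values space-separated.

Answer: 155/36 901/240 13/3
151/40 118/25 1031/240
40/9 533/120 193/36

Derivation:
After step 1:
  11/3 19/4 3
  9/2 18/5 21/4
  10/3 11/2 16/3
After step 2:
  155/36 901/240 13/3
  151/40 118/25 1031/240
  40/9 533/120 193/36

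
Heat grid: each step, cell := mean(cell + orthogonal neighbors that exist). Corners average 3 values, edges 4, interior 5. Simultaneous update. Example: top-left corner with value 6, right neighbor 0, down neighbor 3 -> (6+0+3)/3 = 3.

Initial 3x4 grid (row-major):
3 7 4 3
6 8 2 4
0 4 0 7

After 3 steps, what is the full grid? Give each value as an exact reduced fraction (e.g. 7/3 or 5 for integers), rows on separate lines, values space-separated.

After step 1:
  16/3 11/2 4 11/3
  17/4 27/5 18/5 4
  10/3 3 13/4 11/3
After step 2:
  181/36 607/120 503/120 35/9
  1099/240 87/20 81/20 56/15
  127/36 899/240 811/240 131/36
After step 3:
  10559/2160 3353/720 1547/360 4253/1080
  12589/2880 1307/300 4729/1200 689/180
  4267/1080 5401/1440 5333/1440 7741/2160

Answer: 10559/2160 3353/720 1547/360 4253/1080
12589/2880 1307/300 4729/1200 689/180
4267/1080 5401/1440 5333/1440 7741/2160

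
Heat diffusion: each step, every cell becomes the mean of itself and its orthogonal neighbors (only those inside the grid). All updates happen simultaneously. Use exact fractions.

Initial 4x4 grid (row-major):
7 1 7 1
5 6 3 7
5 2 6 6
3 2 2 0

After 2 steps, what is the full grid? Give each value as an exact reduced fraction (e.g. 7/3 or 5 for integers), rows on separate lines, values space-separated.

After step 1:
  13/3 21/4 3 5
  23/4 17/5 29/5 17/4
  15/4 21/5 19/5 19/4
  10/3 9/4 5/2 8/3
After step 2:
  46/9 959/240 381/80 49/12
  517/120 122/25 81/20 99/20
  511/120 87/25 421/100 58/15
  28/9 737/240 673/240 119/36

Answer: 46/9 959/240 381/80 49/12
517/120 122/25 81/20 99/20
511/120 87/25 421/100 58/15
28/9 737/240 673/240 119/36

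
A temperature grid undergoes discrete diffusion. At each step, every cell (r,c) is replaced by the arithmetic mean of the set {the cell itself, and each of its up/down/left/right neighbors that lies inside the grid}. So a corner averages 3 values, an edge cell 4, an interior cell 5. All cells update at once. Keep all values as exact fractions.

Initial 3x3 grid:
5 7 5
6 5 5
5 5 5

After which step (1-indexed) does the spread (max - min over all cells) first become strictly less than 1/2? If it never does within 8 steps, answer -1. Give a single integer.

Step 1: max=6, min=5, spread=1
Step 2: max=683/120, min=5, spread=83/120
Step 3: max=4037/720, min=4657/900, spread=173/400
  -> spread < 1/2 first at step 3
Step 4: max=237439/43200, min=9361/1800, spread=511/1728
Step 5: max=14189933/2592000, min=126401/24000, spread=4309/20736
Step 6: max=844983751/155520000, min=17131237/3240000, spread=36295/248832
Step 7: max=50541170597/9331200000, min=4132135831/777600000, spread=305773/2985984
Step 8: max=3022674670159/559872000000, min=41422575497/7776000000, spread=2575951/35831808

Answer: 3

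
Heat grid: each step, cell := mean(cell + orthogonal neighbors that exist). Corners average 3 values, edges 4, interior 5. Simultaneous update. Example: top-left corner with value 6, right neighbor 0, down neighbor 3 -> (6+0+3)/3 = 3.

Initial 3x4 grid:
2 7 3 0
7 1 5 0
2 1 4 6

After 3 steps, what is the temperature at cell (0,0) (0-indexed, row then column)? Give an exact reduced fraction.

Step 1: cell (0,0) = 16/3
Step 2: cell (0,0) = 139/36
Step 3: cell (0,0) = 2153/540
Full grid after step 3:
  2153/540 12289/3600 3823/1200 1817/720
  6127/1800 2693/750 17429/6000 42271/14400
  1823/540 10939/3600 11869/3600 6311/2160

Answer: 2153/540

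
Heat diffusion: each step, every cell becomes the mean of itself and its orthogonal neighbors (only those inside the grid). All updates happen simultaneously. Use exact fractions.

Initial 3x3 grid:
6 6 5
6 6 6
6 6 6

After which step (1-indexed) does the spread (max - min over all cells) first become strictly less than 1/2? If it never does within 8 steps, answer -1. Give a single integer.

Answer: 1

Derivation:
Step 1: max=6, min=17/3, spread=1/3
  -> spread < 1/2 first at step 1
Step 2: max=6, min=103/18, spread=5/18
Step 3: max=6, min=1255/216, spread=41/216
Step 4: max=2149/360, min=75629/12960, spread=347/2592
Step 5: max=21443/3600, min=4558663/777600, spread=2921/31104
Step 6: max=2566517/432000, min=274107461/46656000, spread=24611/373248
Step 7: max=57663259/9720000, min=16477437967/2799360000, spread=207329/4478976
Step 8: max=3071598401/518400000, min=989739647549/167961600000, spread=1746635/53747712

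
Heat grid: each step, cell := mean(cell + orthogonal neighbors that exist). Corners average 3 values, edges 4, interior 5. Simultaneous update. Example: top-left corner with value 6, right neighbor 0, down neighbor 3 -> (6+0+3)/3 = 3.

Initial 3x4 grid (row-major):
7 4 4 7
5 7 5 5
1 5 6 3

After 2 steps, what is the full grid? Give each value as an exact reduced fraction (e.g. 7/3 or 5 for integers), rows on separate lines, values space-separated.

After step 1:
  16/3 11/2 5 16/3
  5 26/5 27/5 5
  11/3 19/4 19/4 14/3
After step 2:
  95/18 631/120 637/120 46/9
  24/5 517/100 507/100 51/10
  161/36 551/120 587/120 173/36

Answer: 95/18 631/120 637/120 46/9
24/5 517/100 507/100 51/10
161/36 551/120 587/120 173/36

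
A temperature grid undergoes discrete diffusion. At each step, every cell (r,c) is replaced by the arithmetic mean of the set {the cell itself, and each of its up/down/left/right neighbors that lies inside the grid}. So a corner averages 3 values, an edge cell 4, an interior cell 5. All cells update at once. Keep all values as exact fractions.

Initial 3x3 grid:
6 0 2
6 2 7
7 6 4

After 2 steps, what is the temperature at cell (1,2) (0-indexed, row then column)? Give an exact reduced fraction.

Answer: 997/240

Derivation:
Step 1: cell (1,2) = 15/4
Step 2: cell (1,2) = 997/240
Full grid after step 2:
  47/12 137/40 37/12
  1187/240 409/100 997/240
  49/9 419/80 85/18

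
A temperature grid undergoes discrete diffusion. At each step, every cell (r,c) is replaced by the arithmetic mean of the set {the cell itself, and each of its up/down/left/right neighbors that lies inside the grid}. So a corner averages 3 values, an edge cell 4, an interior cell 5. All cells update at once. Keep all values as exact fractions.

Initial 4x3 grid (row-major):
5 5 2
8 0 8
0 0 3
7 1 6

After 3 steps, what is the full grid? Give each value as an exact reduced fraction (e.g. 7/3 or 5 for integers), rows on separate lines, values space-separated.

After step 1:
  6 3 5
  13/4 21/5 13/4
  15/4 4/5 17/4
  8/3 7/2 10/3
After step 2:
  49/12 91/20 15/4
  43/10 29/10 167/40
  157/60 33/10 349/120
  119/36 103/40 133/36
After step 3:
  194/45 917/240 499/120
  139/40 769/200 103/30
  1217/360 143/50 1267/360
  3059/1080 103/32 413/135

Answer: 194/45 917/240 499/120
139/40 769/200 103/30
1217/360 143/50 1267/360
3059/1080 103/32 413/135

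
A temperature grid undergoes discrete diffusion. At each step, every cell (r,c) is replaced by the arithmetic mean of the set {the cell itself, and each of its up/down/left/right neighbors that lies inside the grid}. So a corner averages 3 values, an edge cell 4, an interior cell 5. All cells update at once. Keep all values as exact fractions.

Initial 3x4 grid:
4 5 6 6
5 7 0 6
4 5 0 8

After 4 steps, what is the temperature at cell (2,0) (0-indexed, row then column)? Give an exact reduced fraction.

Answer: 289957/64800

Derivation:
Step 1: cell (2,0) = 14/3
Step 2: cell (2,0) = 41/9
Step 3: cell (2,0) = 9589/2160
Step 4: cell (2,0) = 289957/64800
Full grid after step 4:
  309307/64800 1012189/216000 340543/72000 102589/21600
  993149/216000 408301/90000 200863/45000 248191/54000
  289957/64800 931939/216000 930379/216000 282517/64800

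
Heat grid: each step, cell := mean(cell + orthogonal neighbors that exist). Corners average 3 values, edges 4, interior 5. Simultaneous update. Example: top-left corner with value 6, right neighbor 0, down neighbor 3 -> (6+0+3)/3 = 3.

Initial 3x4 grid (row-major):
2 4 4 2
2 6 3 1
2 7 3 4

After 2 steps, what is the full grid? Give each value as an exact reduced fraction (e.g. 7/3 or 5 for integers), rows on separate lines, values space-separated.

After step 1:
  8/3 4 13/4 7/3
  3 22/5 17/5 5/2
  11/3 9/2 17/4 8/3
After step 2:
  29/9 859/240 779/240 97/36
  103/30 193/50 89/25 109/40
  67/18 1009/240 889/240 113/36

Answer: 29/9 859/240 779/240 97/36
103/30 193/50 89/25 109/40
67/18 1009/240 889/240 113/36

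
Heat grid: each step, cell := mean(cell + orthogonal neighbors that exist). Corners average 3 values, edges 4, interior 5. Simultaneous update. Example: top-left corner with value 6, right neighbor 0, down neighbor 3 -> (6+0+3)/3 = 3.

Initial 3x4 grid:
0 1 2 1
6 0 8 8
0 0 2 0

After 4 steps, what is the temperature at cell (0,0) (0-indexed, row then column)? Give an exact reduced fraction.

Step 1: cell (0,0) = 7/3
Step 2: cell (0,0) = 55/36
Step 3: cell (0,0) = 865/432
Step 4: cell (0,0) = 12761/6480
Full grid after step 4:
  12761/6480 103003/43200 124463/43200 86437/25920
  171941/86400 40097/18000 70361/24000 21021/6400
  297/160 1349/600 7393/2700 83087/25920

Answer: 12761/6480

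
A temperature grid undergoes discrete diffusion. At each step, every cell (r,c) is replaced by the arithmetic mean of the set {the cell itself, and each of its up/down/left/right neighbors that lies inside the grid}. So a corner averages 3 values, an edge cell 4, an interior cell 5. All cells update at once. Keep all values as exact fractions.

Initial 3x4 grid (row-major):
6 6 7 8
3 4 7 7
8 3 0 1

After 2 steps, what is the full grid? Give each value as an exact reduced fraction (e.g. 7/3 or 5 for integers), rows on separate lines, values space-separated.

After step 1:
  5 23/4 7 22/3
  21/4 23/5 5 23/4
  14/3 15/4 11/4 8/3
After step 2:
  16/3 447/80 301/48 241/36
  1171/240 487/100 251/50 83/16
  41/9 473/120 85/24 67/18

Answer: 16/3 447/80 301/48 241/36
1171/240 487/100 251/50 83/16
41/9 473/120 85/24 67/18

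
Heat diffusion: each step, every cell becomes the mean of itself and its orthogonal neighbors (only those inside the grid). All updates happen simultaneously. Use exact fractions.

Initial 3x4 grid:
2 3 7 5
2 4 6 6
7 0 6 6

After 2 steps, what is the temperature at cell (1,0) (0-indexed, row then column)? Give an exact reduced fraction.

Answer: 145/48

Derivation:
Step 1: cell (1,0) = 15/4
Step 2: cell (1,0) = 145/48
Full grid after step 2:
  121/36 175/48 421/80 17/3
  145/48 104/25 243/50 471/80
  11/3 59/16 411/80 65/12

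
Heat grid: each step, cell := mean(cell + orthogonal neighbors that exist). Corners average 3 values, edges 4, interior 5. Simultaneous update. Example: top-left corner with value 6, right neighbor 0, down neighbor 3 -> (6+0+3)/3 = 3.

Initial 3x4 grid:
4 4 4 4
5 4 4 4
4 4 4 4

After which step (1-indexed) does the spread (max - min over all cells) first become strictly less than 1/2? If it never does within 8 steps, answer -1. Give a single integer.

Step 1: max=13/3, min=4, spread=1/3
  -> spread < 1/2 first at step 1
Step 2: max=1027/240, min=4, spread=67/240
Step 3: max=9077/2160, min=4, spread=437/2160
Step 4: max=3613531/864000, min=4009/1000, spread=29951/172800
Step 5: max=32319821/7776000, min=13579/3375, spread=206761/1555200
Step 6: max=12897795571/3110400000, min=21765671/5400000, spread=14430763/124416000
Step 7: max=771603741689/186624000000, min=1745652727/432000000, spread=139854109/1492992000
Step 8: max=46212231890251/11197440000000, min=157371228977/38880000000, spread=7114543559/89579520000

Answer: 1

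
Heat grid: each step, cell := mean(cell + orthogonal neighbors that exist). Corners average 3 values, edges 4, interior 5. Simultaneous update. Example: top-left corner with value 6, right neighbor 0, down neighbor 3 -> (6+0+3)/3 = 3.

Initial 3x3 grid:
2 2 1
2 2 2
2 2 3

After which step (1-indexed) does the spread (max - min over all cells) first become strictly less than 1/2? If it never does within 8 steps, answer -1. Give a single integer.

Step 1: max=7/3, min=5/3, spread=2/3
Step 2: max=79/36, min=65/36, spread=7/18
  -> spread < 1/2 first at step 2
Step 3: max=913/432, min=815/432, spread=49/216
Step 4: max=14335/6912, min=13313/6912, spread=511/3456
Step 5: max=170197/82944, min=161579/82944, spread=4309/41472
Step 6: max=2026951/995328, min=1954361/995328, spread=36295/497664
Step 7: max=24193645/11943936, min=23582099/11943936, spread=305773/5971968
Step 8: max=289230415/143327232, min=284078513/143327232, spread=2575951/71663616

Answer: 2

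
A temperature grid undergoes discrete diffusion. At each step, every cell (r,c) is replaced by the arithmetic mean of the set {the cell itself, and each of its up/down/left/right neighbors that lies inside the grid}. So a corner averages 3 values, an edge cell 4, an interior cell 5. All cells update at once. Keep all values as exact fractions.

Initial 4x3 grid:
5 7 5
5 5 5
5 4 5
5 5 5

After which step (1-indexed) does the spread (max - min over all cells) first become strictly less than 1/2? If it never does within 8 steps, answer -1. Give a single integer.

Answer: 3

Derivation:
Step 1: max=17/3, min=19/4, spread=11/12
Step 2: max=661/120, min=29/6, spread=27/40
Step 3: max=11557/2160, min=4657/960, spread=863/1728
  -> spread < 1/2 first at step 3
Step 4: max=457937/86400, min=280979/57600, spread=72937/172800
Step 5: max=27204091/5184000, min=16937689/3456000, spread=719023/2073600
Step 6: max=1622283449/311040000, min=1021173131/207360000, spread=36209501/124416000
Step 7: max=96820256611/18662400000, min=61546052449/12441600000, spread=72018847/298598400
Step 8: max=5785704239249/1119744000000, min=3706804049891/746496000000, spread=18039853153/89579520000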